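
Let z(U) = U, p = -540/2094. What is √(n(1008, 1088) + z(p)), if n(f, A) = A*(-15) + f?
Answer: I*√1865048322/349 ≈ 123.74*I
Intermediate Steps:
n(f, A) = f - 15*A (n(f, A) = -15*A + f = f - 15*A)
p = -90/349 (p = -540*1/2094 = -90/349 ≈ -0.25788)
√(n(1008, 1088) + z(p)) = √((1008 - 15*1088) - 90/349) = √((1008 - 16320) - 90/349) = √(-15312 - 90/349) = √(-5343978/349) = I*√1865048322/349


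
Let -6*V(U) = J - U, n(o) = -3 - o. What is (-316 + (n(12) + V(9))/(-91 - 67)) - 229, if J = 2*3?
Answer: -172191/316 ≈ -544.91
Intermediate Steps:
J = 6
V(U) = -1 + U/6 (V(U) = -(6 - U)/6 = -1 + U/6)
(-316 + (n(12) + V(9))/(-91 - 67)) - 229 = (-316 + ((-3 - 1*12) + (-1 + (1/6)*9))/(-91 - 67)) - 229 = (-316 + ((-3 - 12) + (-1 + 3/2))/(-158)) - 229 = (-316 + (-15 + 1/2)*(-1/158)) - 229 = (-316 - 29/2*(-1/158)) - 229 = (-316 + 29/316) - 229 = -99827/316 - 229 = -172191/316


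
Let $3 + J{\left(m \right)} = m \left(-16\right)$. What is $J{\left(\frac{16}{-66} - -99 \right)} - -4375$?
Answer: $\frac{92132}{33} \approx 2791.9$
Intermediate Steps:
$J{\left(m \right)} = -3 - 16 m$ ($J{\left(m \right)} = -3 + m \left(-16\right) = -3 - 16 m$)
$J{\left(\frac{16}{-66} - -99 \right)} - -4375 = \left(-3 - 16 \left(\frac{16}{-66} - -99\right)\right) - -4375 = \left(-3 - 16 \left(16 \left(- \frac{1}{66}\right) + 99\right)\right) + 4375 = \left(-3 - 16 \left(- \frac{8}{33} + 99\right)\right) + 4375 = \left(-3 - \frac{52144}{33}\right) + 4375 = - \frac{52243}{33} + 4375 = \frac{92132}{33}$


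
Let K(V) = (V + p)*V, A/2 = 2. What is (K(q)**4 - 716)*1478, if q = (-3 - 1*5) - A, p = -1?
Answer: 875330986040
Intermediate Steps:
A = 4 (A = 2*2 = 4)
q = -12 (q = (-3 - 1*5) - 1*4 = (-3 - 5) - 4 = -8 - 4 = -12)
K(V) = V*(-1 + V) (K(V) = (V - 1)*V = (-1 + V)*V = V*(-1 + V))
(K(q)**4 - 716)*1478 = ((-12*(-1 - 12))**4 - 716)*1478 = ((-12*(-13))**4 - 716)*1478 = (156**4 - 716)*1478 = (592240896 - 716)*1478 = 592240180*1478 = 875330986040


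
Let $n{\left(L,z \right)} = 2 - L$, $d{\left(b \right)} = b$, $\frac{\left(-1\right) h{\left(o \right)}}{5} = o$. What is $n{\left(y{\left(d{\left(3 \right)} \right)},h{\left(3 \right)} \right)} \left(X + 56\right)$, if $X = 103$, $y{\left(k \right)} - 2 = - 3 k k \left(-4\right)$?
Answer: $-17172$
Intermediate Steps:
$h{\left(o \right)} = - 5 o$
$y{\left(k \right)} = 2 + 12 k^{2}$ ($y{\left(k \right)} = 2 + - 3 k k \left(-4\right) = 2 + - 3 k^{2} \left(-4\right) = 2 + 12 k^{2}$)
$n{\left(y{\left(d{\left(3 \right)} \right)},h{\left(3 \right)} \right)} \left(X + 56\right) = \left(2 - \left(2 + 12 \cdot 3^{2}\right)\right) \left(103 + 56\right) = \left(2 - \left(2 + 12 \cdot 9\right)\right) 159 = \left(2 - \left(2 + 108\right)\right) 159 = \left(2 - 110\right) 159 = \left(-108\right) 159 = -17172$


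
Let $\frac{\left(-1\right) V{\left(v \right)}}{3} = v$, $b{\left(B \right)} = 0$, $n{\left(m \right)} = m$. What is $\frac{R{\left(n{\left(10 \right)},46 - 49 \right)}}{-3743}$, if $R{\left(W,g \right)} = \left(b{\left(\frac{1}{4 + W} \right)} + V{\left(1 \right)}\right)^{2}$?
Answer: $- \frac{9}{3743} \approx -0.0024045$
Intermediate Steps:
$V{\left(v \right)} = - 3 v$
$R{\left(W,g \right)} = 9$ ($R{\left(W,g \right)} = \left(0 - 3\right)^{2} = \left(-3\right)^{2} = 9$)
$\frac{R{\left(n{\left(10 \right)},46 - 49 \right)}}{-3743} = \frac{9}{-3743} = 9 \left(- \frac{1}{3743}\right) = - \frac{9}{3743}$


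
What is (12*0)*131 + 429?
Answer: 429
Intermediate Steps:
(12*0)*131 + 429 = 0*131 + 429 = 0 + 429 = 429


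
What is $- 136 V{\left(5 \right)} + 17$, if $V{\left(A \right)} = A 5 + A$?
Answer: $-4063$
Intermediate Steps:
$V{\left(A \right)} = 6 A$ ($V{\left(A \right)} = 5 A + A = 6 A$)
$- 136 V{\left(5 \right)} + 17 = - 136 \cdot 6 \cdot 5 + 17 = \left(-136\right) 30 + 17 = -4080 + 17 = -4063$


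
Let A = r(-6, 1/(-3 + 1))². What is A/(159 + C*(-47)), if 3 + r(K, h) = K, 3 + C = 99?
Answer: -27/1451 ≈ -0.018608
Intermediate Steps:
C = 96 (C = -3 + 99 = 96)
r(K, h) = -3 + K
A = 81 (A = (-3 - 6)² = (-9)² = 81)
A/(159 + C*(-47)) = 81/(159 + 96*(-47)) = 81/(159 - 4512) = 81/(-4353) = 81*(-1/4353) = -27/1451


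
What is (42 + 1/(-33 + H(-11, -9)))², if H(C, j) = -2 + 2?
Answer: 1918225/1089 ≈ 1761.5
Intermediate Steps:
H(C, j) = 0
(42 + 1/(-33 + H(-11, -9)))² = (42 + 1/(-33 + 0))² = (42 + 1/(-33))² = (42 - 1/33)² = (1385/33)² = 1918225/1089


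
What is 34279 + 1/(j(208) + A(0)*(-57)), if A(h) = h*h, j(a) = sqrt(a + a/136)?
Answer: 34279 + sqrt(60554)/3562 ≈ 34279.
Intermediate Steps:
j(a) = sqrt(4658)*sqrt(a)/68 (j(a) = sqrt(a + a*(1/136)) = sqrt(a + a/136) = sqrt(137*a/136) = sqrt(4658)*sqrt(a)/68)
A(h) = h**2
34279 + 1/(j(208) + A(0)*(-57)) = 34279 + 1/(sqrt(4658)*sqrt(208)/68 + 0**2*(-57)) = 34279 + 1/(sqrt(4658)*(4*sqrt(13))/68 + 0*(-57)) = 34279 + 1/(sqrt(60554)/17 + 0) = 34279 + 1/(sqrt(60554)/17) = 34279 + sqrt(60554)/3562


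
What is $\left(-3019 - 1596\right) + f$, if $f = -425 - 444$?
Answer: $-5484$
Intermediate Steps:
$f = -869$ ($f = -425 - 444 = -869$)
$\left(-3019 - 1596\right) + f = \left(-3019 - 1596\right) - 869 = -4615 - 869 = -5484$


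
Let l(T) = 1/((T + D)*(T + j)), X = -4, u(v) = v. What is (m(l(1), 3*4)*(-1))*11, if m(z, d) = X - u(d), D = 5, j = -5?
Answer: 176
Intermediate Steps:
l(T) = 1/((-5 + T)*(5 + T)) (l(T) = 1/((T + 5)*(T - 5)) = 1/((5 + T)*(-5 + T)) = 1/((-5 + T)*(5 + T)))
m(z, d) = -4 - d
(m(l(1), 3*4)*(-1))*11 = ((-4 - 3*4)*(-1))*11 = ((-4 - 1*12)*(-1))*11 = ((-4 - 12)*(-1))*11 = -16*(-1)*11 = 16*11 = 176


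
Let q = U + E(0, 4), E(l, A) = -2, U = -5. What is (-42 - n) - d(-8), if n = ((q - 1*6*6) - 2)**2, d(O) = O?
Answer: -2059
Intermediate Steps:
q = -7 (q = -5 - 2 = -7)
n = 2025 (n = ((-7 - 1*6*6) - 2)**2 = ((-7 - 6*6) - 2)**2 = ((-7 - 36) - 2)**2 = (-43 - 2)**2 = (-45)**2 = 2025)
(-42 - n) - d(-8) = (-42 - 1*2025) - 1*(-8) = (-42 - 2025) + 8 = -2067 + 8 = -2059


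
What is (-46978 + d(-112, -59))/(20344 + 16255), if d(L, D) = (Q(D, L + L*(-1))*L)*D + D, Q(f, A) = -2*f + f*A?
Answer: 732707/36599 ≈ 20.020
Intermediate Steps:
Q(f, A) = -2*f + A*f
d(L, D) = D - 2*L*D**2 (d(L, D) = ((D*(-2 + (L + L*(-1))))*L)*D + D = ((D*(-2 + (L - L)))*L)*D + D = ((D*(-2 + 0))*L)*D + D = ((D*(-2))*L)*D + D = ((-2*D)*L)*D + D = (-2*D*L)*D + D = -2*L*D**2 + D = D - 2*L*D**2)
(-46978 + d(-112, -59))/(20344 + 16255) = (-46978 - 59*(1 - 2*(-59)*(-112)))/(20344 + 16255) = (-46978 - 59*(1 - 13216))/36599 = (-46978 - 59*(-13215))*(1/36599) = (-46978 + 779685)*(1/36599) = 732707*(1/36599) = 732707/36599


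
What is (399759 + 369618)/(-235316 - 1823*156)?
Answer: -769377/519704 ≈ -1.4804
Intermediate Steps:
(399759 + 369618)/(-235316 - 1823*156) = 769377/(-235316 - 284388) = 769377/(-519704) = 769377*(-1/519704) = -769377/519704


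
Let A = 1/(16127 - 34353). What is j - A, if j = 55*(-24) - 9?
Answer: -24222353/18226 ≈ -1329.0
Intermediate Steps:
j = -1329 (j = -1320 - 9 = -1329)
A = -1/18226 (A = 1/(-18226) = -1/18226 ≈ -5.4867e-5)
j - A = -1329 - 1*(-1/18226) = -1329 + 1/18226 = -24222353/18226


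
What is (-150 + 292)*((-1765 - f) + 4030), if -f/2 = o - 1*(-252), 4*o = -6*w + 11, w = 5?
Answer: 391849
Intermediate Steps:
o = -19/4 (o = (-6*5 + 11)/4 = (-30 + 11)/4 = (¼)*(-19) = -19/4 ≈ -4.7500)
f = -989/2 (f = -2*(-19/4 - 1*(-252)) = -2*(-19/4 + 252) = -2*989/4 = -989/2 ≈ -494.50)
(-150 + 292)*((-1765 - f) + 4030) = (-150 + 292)*((-1765 - 1*(-989/2)) + 4030) = 142*((-1765 + 989/2) + 4030) = 142*(-2541/2 + 4030) = 142*(5519/2) = 391849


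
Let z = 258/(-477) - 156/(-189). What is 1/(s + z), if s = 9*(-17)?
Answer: -3339/509917 ≈ -0.0065481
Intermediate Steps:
s = -153
z = 950/3339 (z = 258*(-1/477) - 156*(-1/189) = -86/159 + 52/63 = 950/3339 ≈ 0.28452)
1/(s + z) = 1/(-153 + 950/3339) = 1/(-509917/3339) = -3339/509917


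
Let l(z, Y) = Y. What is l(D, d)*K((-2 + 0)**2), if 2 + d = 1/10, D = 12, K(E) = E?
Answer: -38/5 ≈ -7.6000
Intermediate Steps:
d = -19/10 (d = -2 + 1/10 = -19/10 ≈ -1.9000)
l(D, d)*K((-2 + 0)**2) = -19*(-2 + 0)**2/10 = -19/10*(-2)**2 = -19/10*4 = -38/5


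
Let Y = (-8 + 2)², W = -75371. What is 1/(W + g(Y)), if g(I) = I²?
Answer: -1/74075 ≈ -1.3500e-5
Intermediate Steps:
Y = 36 (Y = (-6)² = 36)
1/(W + g(Y)) = 1/(-75371 + 36²) = 1/(-75371 + 1296) = 1/(-74075) = -1/74075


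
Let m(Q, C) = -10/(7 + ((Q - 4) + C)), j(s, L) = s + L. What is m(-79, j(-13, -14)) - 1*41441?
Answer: -4268413/103 ≈ -41441.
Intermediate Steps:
j(s, L) = L + s
m(Q, C) = -10/(3 + C + Q) (m(Q, C) = -10/(7 + ((-4 + Q) + C)) = -10/(7 + (-4 + C + Q)) = -10/(3 + C + Q))
m(-79, j(-13, -14)) - 1*41441 = -10/(3 + (-14 - 13) - 79) - 1*41441 = -10/(3 - 27 - 79) - 41441 = -10/(-103) - 41441 = -10*(-1/103) - 41441 = 10/103 - 41441 = -4268413/103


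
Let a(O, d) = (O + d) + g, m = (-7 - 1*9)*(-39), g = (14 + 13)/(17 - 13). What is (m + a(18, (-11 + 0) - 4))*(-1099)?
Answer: -2785965/4 ≈ -6.9649e+5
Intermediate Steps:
g = 27/4 ≈ 6.7500
m = 624 (m = (-7 - 9)*(-39) = -16*(-39) = 624)
a(O, d) = 27/4 + O + d (a(O, d) = (O + d) + 27/4 = 27/4 + O + d)
(m + a(18, (-11 + 0) - 4))*(-1099) = (624 + (27/4 + 18 + ((-11 + 0) - 4)))*(-1099) = (624 + (27/4 + 18 + (-11 - 4)))*(-1099) = (624 + (27/4 + 18 - 15))*(-1099) = (624 + 39/4)*(-1099) = (2535/4)*(-1099) = -2785965/4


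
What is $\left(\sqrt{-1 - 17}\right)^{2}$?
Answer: $-18$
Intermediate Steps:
$\left(\sqrt{-1 - 17}\right)^{2} = \left(\sqrt{-18}\right)^{2} = \left(3 i \sqrt{2}\right)^{2} = -18$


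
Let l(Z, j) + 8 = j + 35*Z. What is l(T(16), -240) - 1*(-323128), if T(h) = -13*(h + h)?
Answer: 308320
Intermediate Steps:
T(h) = -26*h
l(Z, j) = -8 + j + 35*Z (l(Z, j) = -8 + (j + 35*Z) = -8 + j + 35*Z)
l(T(16), -240) - 1*(-323128) = (-8 - 240 + 35*(-26*16)) - 1*(-323128) = (-8 - 240 + 35*(-416)) + 323128 = (-8 - 240 - 14560) + 323128 = -14808 + 323128 = 308320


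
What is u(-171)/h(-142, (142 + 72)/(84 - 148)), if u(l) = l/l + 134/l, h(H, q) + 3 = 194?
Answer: 37/32661 ≈ 0.0011328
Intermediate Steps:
h(H, q) = 191 (h(H, q) = -3 + 194 = 191)
u(l) = 1 + 134/l
u(-171)/h(-142, (142 + 72)/(84 - 148)) = ((134 - 171)/(-171))/191 = -1/171*(-37)*(1/191) = (37/171)*(1/191) = 37/32661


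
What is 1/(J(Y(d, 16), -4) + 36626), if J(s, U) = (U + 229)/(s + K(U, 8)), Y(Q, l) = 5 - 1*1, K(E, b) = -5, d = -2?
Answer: 1/36401 ≈ 2.7472e-5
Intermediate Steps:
Y(Q, l) = 4 (Y(Q, l) = 5 - 1 = 4)
J(s, U) = (229 + U)/(-5 + s) (J(s, U) = (U + 229)/(s - 5) = (229 + U)/(-5 + s))
1/(J(Y(d, 16), -4) + 36626) = 1/((229 - 4)/(-5 + 4) + 36626) = 1/(225/(-1) + 36626) = 1/(-1*225 + 36626) = 1/(-225 + 36626) = 1/36401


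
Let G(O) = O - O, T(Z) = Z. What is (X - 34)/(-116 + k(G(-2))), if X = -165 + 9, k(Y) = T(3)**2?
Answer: 190/107 ≈ 1.7757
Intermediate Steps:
G(O) = 0
k(Y) = 9 (k(Y) = 3**2 = 9)
X = -156
(X - 34)/(-116 + k(G(-2))) = (-156 - 34)/(-116 + 9) = -190/(-107) = -190*(-1/107) = 190/107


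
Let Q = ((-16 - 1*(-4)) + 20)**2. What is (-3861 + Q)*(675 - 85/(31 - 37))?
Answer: -15700595/6 ≈ -2.6168e+6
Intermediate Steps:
Q = 64 (Q = ((-16 + 4) + 20)**2 = (-12 + 20)**2 = 8**2 = 64)
(-3861 + Q)*(675 - 85/(31 - 37)) = (-3861 + 64)*(675 - 85/(31 - 37)) = -3797*(675 - 85/(-6)) = -3797*(675 - 85*(-1/6)) = -3797*(675 + 85/6) = -3797*4135/6 = -15700595/6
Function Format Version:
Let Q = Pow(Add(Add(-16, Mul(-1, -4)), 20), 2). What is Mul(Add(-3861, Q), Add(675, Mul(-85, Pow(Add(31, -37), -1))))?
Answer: Rational(-15700595, 6) ≈ -2.6168e+6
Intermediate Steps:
Q = 64 (Q = Pow(Add(Add(-16, 4), 20), 2) = Pow(Add(-12, 20), 2) = Pow(8, 2) = 64)
Mul(Add(-3861, Q), Add(675, Mul(-85, Pow(Add(31, -37), -1)))) = Mul(Add(-3861, 64), Add(675, Mul(-85, Pow(Add(31, -37), -1)))) = Mul(-3797, Add(675, Mul(-85, Pow(-6, -1)))) = Mul(-3797, Add(675, Mul(-85, Rational(-1, 6)))) = Mul(-3797, Add(675, Rational(85, 6))) = Mul(-3797, Rational(4135, 6)) = Rational(-15700595, 6)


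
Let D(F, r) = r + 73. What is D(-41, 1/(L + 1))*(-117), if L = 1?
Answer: -17199/2 ≈ -8599.5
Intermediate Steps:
D(F, r) = 73 + r
D(-41, 1/(L + 1))*(-117) = (73 + 1/(1 + 1))*(-117) = (73 + 1/2)*(-117) = (147/2)*(-117) = -17199/2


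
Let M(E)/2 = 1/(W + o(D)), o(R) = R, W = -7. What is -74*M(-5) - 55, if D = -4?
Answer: -457/11 ≈ -41.545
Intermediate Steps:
M(E) = -2/11 (M(E) = 2/(-7 - 4) = 2/(-11) = 2*(-1/11) = -2/11)
-74*M(-5) - 55 = -74*(-2/11) - 55 = 148/11 - 55 = -457/11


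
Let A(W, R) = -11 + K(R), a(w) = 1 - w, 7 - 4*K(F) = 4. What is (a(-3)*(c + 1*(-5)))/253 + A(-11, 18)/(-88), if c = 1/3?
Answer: 1037/24288 ≈ 0.042696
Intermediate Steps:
K(F) = ¾ (K(F) = 7/4 - ¼*4 = 7/4 - 1 = ¾)
c = ⅓ ≈ 0.33333
A(W, R) = -41/4 (A(W, R) = -11 + ¾ = -41/4)
(a(-3)*(c + 1*(-5)))/253 + A(-11, 18)/(-88) = ((1 - 1*(-3))*(⅓ + 1*(-5)))/253 - 41/4/(-88) = ((1 + 3)*(⅓ - 5))*(1/253) - 41/4*(-1/88) = (4*(-14/3))*(1/253) + 41/352 = -56/3*1/253 + 41/352 = -56/759 + 41/352 = 1037/24288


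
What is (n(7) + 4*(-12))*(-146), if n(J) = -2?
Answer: 7300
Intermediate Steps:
(n(7) + 4*(-12))*(-146) = (-2 + 4*(-12))*(-146) = (-2 - 48)*(-146) = -50*(-146) = 7300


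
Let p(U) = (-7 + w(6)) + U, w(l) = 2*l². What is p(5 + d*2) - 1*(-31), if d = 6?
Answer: 113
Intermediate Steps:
p(U) = 65 + U (p(U) = (-7 + 2*6²) + U = (-7 + 2*36) + U = (-7 + 72) + U = 65 + U)
p(5 + d*2) - 1*(-31) = (65 + (5 + 6*2)) - 1*(-31) = (65 + (5 + 12)) + 31 = (65 + 17) + 31 = 82 + 31 = 113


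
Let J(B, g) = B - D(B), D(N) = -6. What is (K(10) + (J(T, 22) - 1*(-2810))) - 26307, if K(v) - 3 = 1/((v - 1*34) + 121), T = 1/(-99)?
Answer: -225555262/9603 ≈ -23488.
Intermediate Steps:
T = -1/99 ≈ -0.010101
K(v) = 3 + 1/(87 + v) (K(v) = 3 + 1/((v - 1*34) + 121) = 3 + 1/((v - 34) + 121) = 3 + 1/((-34 + v) + 121) = 3 + 1/(87 + v))
J(B, g) = 6 + B (J(B, g) = B - 1*(-6) = B + 6 = 6 + B)
(K(10) + (J(T, 22) - 1*(-2810))) - 26307 = ((262 + 3*10)/(87 + 10) + ((6 - 1/99) - 1*(-2810))) - 26307 = ((262 + 30)/97 + (593/99 + 2810)) - 26307 = ((1/97)*292 + 278783/99) - 26307 = (292/97 + 278783/99) - 26307 = 27070859/9603 - 26307 = -225555262/9603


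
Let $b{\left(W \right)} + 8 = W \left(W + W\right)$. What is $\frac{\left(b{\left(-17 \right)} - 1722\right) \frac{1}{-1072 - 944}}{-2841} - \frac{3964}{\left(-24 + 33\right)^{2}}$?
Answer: $- \frac{26277464}{536949} \approx -48.938$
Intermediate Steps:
$b{\left(W \right)} = -8 + 2 W^{2}$ ($b{\left(W \right)} = -8 + W \left(W + W\right) = -8 + W 2 W = -8 + 2 W^{2}$)
$\frac{\left(b{\left(-17 \right)} - 1722\right) \frac{1}{-1072 - 944}}{-2841} - \frac{3964}{\left(-24 + 33\right)^{2}} = \frac{\left(\left(-8 + 2 \left(-17\right)^{2}\right) - 1722\right) \frac{1}{-1072 - 944}}{-2841} - \frac{3964}{\left(-24 + 33\right)^{2}} = \frac{\left(-8 + 2 \cdot 289\right) - 1722}{-2016} \left(- \frac{1}{2841}\right) - \frac{3964}{9^{2}} = \left(\left(-8 + 578\right) - 1722\right) \left(- \frac{1}{2016}\right) \left(- \frac{1}{2841}\right) - \frac{3964}{81} = \left(570 - 1722\right) \left(- \frac{1}{2016}\right) \left(- \frac{1}{2841}\right) - \frac{3964}{81} = \left(-1152\right) \left(- \frac{1}{2016}\right) \left(- \frac{1}{2841}\right) - \frac{3964}{81} = \frac{4}{7} \left(- \frac{1}{2841}\right) - \frac{3964}{81} = - \frac{4}{19887} - \frac{3964}{81} = - \frac{26277464}{536949}$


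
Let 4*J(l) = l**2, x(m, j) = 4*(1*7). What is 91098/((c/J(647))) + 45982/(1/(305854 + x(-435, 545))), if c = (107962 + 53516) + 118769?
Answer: 7883404239326597/560494 ≈ 1.4065e+10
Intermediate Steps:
c = 280247 (c = 161478 + 118769 = 280247)
x(m, j) = 28 (x(m, j) = 4*7 = 28)
J(l) = l**2/4
91098/((c/J(647))) + 45982/(1/(305854 + x(-435, 545))) = 91098/((280247/(((1/4)*647**2)))) + 45982/(1/(305854 + 28)) = 91098/((280247/(((1/4)*418609)))) + 45982/(1/305882) = 91098/((280247/(418609/4))) + 45982/(1/305882) = 91098/((280247*(4/418609))) + 45982*305882 = 91098/(1120988/418609) + 14065066124 = 91098*(418609/1120988) + 14065066124 = 19067221341/560494 + 14065066124 = 7883404239326597/560494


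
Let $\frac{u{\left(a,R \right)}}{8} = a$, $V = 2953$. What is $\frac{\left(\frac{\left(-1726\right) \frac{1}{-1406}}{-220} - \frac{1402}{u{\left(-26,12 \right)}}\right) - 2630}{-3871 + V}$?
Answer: $\frac{3516189691}{1230474960} \approx 2.8576$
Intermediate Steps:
$u{\left(a,R \right)} = 8 a$
$\frac{\left(\frac{\left(-1726\right) \frac{1}{-1406}}{-220} - \frac{1402}{u{\left(-26,12 \right)}}\right) - 2630}{-3871 + V} = \frac{\left(\frac{\left(-1726\right) \frac{1}{-1406}}{-220} - \frac{1402}{8 \left(-26\right)}\right) - 2630}{-3871 + 2953} = \frac{\left(\left(-1726\right) \left(- \frac{1}{1406}\right) \left(- \frac{1}{220}\right) - \frac{1402}{-208}\right) - 2630}{-918} = \left(\left(\frac{863}{703} \left(- \frac{1}{220}\right) - - \frac{701}{104}\right) - 2630\right) \left(- \frac{1}{918}\right) = \left(\left(- \frac{863}{154660} + \frac{701}{104}\right) - 2630\right) \left(- \frac{1}{918}\right) = \left(\frac{27081727}{4021160} - 2630\right) \left(- \frac{1}{918}\right) = \left(- \frac{10548569073}{4021160}\right) \left(- \frac{1}{918}\right) = \frac{3516189691}{1230474960}$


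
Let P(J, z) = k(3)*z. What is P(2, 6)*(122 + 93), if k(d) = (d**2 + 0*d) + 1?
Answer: 12900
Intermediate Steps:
k(d) = 1 + d**2 (k(d) = (d**2 + 0) + 1 = d**2 + 1 = 1 + d**2)
P(J, z) = 10*z (P(J, z) = (1 + 3**2)*z = (1 + 9)*z = 10*z)
P(2, 6)*(122 + 93) = (10*6)*(122 + 93) = 60*215 = 12900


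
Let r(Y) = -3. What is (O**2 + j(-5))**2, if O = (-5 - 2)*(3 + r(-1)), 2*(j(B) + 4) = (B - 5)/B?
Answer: 9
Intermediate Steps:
j(B) = -4 + (-5 + B)/(2*B) (j(B) = -4 + ((B - 5)/B)/2 = -4 + ((-5 + B)/B)/2 = -4 + (-5 + B)/(2*B))
O = 0 (O = (-5 - 2)*(3 - 3) = -7*0 = 0)
(O**2 + j(-5))**2 = (0**2 + (1/2)*(-5 - 7*(-5))/(-5))**2 = (0 + (1/2)*(-1/5)*(-5 + 35))**2 = (0 + (1/2)*(-1/5)*30)**2 = (0 - 3)**2 = (-3)**2 = 9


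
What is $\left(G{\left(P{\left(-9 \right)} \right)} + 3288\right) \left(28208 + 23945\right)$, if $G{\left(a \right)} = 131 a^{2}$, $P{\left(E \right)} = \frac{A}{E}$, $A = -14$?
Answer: $\frac{15228884612}{81} \approx 1.8801 \cdot 10^{8}$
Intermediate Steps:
$P{\left(E \right)} = - \frac{14}{E}$
$\left(G{\left(P{\left(-9 \right)} \right)} + 3288\right) \left(28208 + 23945\right) = \left(131 \left(- \frac{14}{-9}\right)^{2} + 3288\right) \left(28208 + 23945\right) = \left(131 \left(\left(-14\right) \left(- \frac{1}{9}\right)\right)^{2} + 3288\right) 52153 = \left(131 \left(\frac{14}{9}\right)^{2} + 3288\right) 52153 = \left(131 \cdot \frac{196}{81} + 3288\right) 52153 = \left(\frac{25676}{81} + 3288\right) 52153 = \frac{292004}{81} \cdot 52153 = \frac{15228884612}{81}$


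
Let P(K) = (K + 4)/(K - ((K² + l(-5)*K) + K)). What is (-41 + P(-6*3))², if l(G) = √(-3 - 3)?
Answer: (4896630*√6 + 43206259*I)/(486*(6*√6 + 53*I)) ≈ 1677.5 - 0.47291*I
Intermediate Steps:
l(G) = I*√6 (l(G) = √(-6) = I*√6)
P(K) = (4 + K)/(-K² - I*K*√6) (P(K) = (K + 4)/(K - ((K² + (I*√6)*K) + K)) = (4 + K)/(K - ((K² + I*K*√6) + K)) = (4 + K)/(K - (K + K² + I*K*√6)) = (4 + K)/(K + (-K - K² - I*K*√6)) = (4 + K)/(-K² - I*K*√6))
(-41 + P(-6*3))² = (-41 + (-4 - (-6)*3)/(((-6*3))*(-6*3 + I*√6)))² = (-41 + (-4 - 1*(-18))/((-18)*(-18 + I*√6)))² = (-41 - (-4 + 18)/(18*(-18 + I*√6)))² = (-41 - 1/18*14/(-18 + I*√6))² = (-41 - 7/(9*(-18 + I*√6)))²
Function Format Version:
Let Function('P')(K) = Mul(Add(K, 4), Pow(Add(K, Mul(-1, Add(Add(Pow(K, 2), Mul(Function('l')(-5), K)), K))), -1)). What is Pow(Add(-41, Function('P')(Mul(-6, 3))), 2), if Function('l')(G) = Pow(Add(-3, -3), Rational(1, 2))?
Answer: Mul(Rational(1, 486), Pow(Add(Mul(6, Pow(6, Rational(1, 2))), Mul(53, I)), -1), Add(Mul(4896630, Pow(6, Rational(1, 2))), Mul(43206259, I))) ≈ Add(1677.5, Mul(-0.47291, I))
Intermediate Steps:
Function('l')(G) = Mul(I, Pow(6, Rational(1, 2))) (Function('l')(G) = Pow(-6, Rational(1, 2)) = Mul(I, Pow(6, Rational(1, 2))))
Function('P')(K) = Mul(Pow(Add(Mul(-1, Pow(K, 2)), Mul(-1, I, K, Pow(6, Rational(1, 2)))), -1), Add(4, K)) (Function('P')(K) = Mul(Add(K, 4), Pow(Add(K, Mul(-1, Add(Add(Pow(K, 2), Mul(Mul(I, Pow(6, Rational(1, 2))), K)), K))), -1)) = Mul(Add(4, K), Pow(Add(K, Mul(-1, Add(Add(Pow(K, 2), Mul(I, K, Pow(6, Rational(1, 2)))), K))), -1)) = Mul(Add(4, K), Pow(Add(K, Mul(-1, Add(K, Pow(K, 2), Mul(I, K, Pow(6, Rational(1, 2)))))), -1)) = Mul(Add(4, K), Pow(Add(K, Add(Mul(-1, K), Mul(-1, Pow(K, 2)), Mul(-1, I, K, Pow(6, Rational(1, 2))))), -1)) = Mul(Add(4, K), Pow(Add(Mul(-1, Pow(K, 2)), Mul(-1, I, K, Pow(6, Rational(1, 2)))), -1)) = Mul(Pow(Add(Mul(-1, Pow(K, 2)), Mul(-1, I, K, Pow(6, Rational(1, 2)))), -1), Add(4, K)))
Pow(Add(-41, Function('P')(Mul(-6, 3))), 2) = Pow(Add(-41, Mul(Pow(Mul(-6, 3), -1), Pow(Add(Mul(-6, 3), Mul(I, Pow(6, Rational(1, 2)))), -1), Add(-4, Mul(-1, Mul(-6, 3))))), 2) = Pow(Add(-41, Mul(Pow(-18, -1), Pow(Add(-18, Mul(I, Pow(6, Rational(1, 2)))), -1), Add(-4, Mul(-1, -18)))), 2) = Pow(Add(-41, Mul(Rational(-1, 18), Pow(Add(-18, Mul(I, Pow(6, Rational(1, 2)))), -1), Add(-4, 18))), 2) = Pow(Add(-41, Mul(Rational(-1, 18), Pow(Add(-18, Mul(I, Pow(6, Rational(1, 2)))), -1), 14)), 2) = Pow(Add(-41, Mul(Rational(-7, 9), Pow(Add(-18, Mul(I, Pow(6, Rational(1, 2)))), -1))), 2)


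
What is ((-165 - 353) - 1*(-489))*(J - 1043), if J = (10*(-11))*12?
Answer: 68527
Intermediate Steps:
J = -1320 (J = -110*12 = -1320)
((-165 - 353) - 1*(-489))*(J - 1043) = ((-165 - 353) - 1*(-489))*(-1320 - 1043) = (-518 + 489)*(-2363) = -29*(-2363) = 68527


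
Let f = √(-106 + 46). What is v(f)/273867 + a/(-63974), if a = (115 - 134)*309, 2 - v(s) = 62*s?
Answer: 1608001105/17520367458 - 124*I*√15/273867 ≈ 0.091779 - 0.0017536*I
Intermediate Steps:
f = 2*I*√15 (f = √(-60) = 2*I*√15 ≈ 7.746*I)
v(s) = 2 - 62*s
a = -5871 (a = -19*309 = -5871)
v(f)/273867 + a/(-63974) = (2 - 124*I*√15)/273867 - 5871/(-63974) = (2 - 124*I*√15)*(1/273867) - 5871*(-1/63974) = (2/273867 - 124*I*√15/273867) + 5871/63974 = 1608001105/17520367458 - 124*I*√15/273867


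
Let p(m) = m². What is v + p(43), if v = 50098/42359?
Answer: 78371889/42359 ≈ 1850.2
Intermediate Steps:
v = 50098/42359 (v = 50098*(1/42359) = 50098/42359 ≈ 1.1827)
v + p(43) = 50098/42359 + 43² = 50098/42359 + 1849 = 78371889/42359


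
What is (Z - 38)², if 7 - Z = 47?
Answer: 6084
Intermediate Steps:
Z = -40 (Z = 7 - 1*47 = 7 - 47 = -40)
(Z - 38)² = (-40 - 38)² = (-78)² = 6084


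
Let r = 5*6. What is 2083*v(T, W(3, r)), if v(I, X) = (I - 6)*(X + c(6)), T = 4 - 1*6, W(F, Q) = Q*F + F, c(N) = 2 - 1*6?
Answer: -1483096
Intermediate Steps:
c(N) = -4 (c(N) = 2 - 6 = -4)
r = 30
W(F, Q) = F + F*Q (W(F, Q) = F*Q + F = F + F*Q)
T = -2 (T = 4 - 6 = -2)
v(I, X) = (-6 + I)*(-4 + X) (v(I, X) = (I - 6)*(X - 4) = (-6 + I)*(-4 + X))
2083*v(T, W(3, r)) = 2083*(24 - 18*(1 + 30) - 4*(-2) - 6*(1 + 30)) = 2083*(24 - 18*31 + 8 - 6*31) = 2083*(24 - 6*93 + 8 - 2*93) = 2083*(24 - 558 + 8 - 186) = 2083*(-712) = -1483096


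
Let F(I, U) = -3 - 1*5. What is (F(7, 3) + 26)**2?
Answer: 324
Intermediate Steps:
F(I, U) = -8 (F(I, U) = -3 - 5 = -8)
(F(7, 3) + 26)**2 = (-8 + 26)**2 = 18**2 = 324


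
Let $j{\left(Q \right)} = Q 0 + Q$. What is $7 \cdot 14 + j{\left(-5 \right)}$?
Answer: $93$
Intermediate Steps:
$j{\left(Q \right)} = Q$ ($j{\left(Q \right)} = 0 + Q = Q$)
$7 \cdot 14 + j{\left(-5 \right)} = 7 \cdot 14 - 5 = 98 - 5 = 93$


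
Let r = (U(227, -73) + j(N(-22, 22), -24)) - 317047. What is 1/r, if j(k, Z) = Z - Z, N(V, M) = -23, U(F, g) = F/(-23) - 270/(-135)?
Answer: -23/7292262 ≈ -3.1540e-6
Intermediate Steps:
U(F, g) = 2 - F/23 (U(F, g) = F*(-1/23) - 270*(-1/135) = -F/23 + 2 = 2 - F/23)
j(k, Z) = 0
r = -7292262/23 (r = ((2 - 1/23*227) + 0) - 317047 = ((2 - 227/23) + 0) - 317047 = (-181/23 + 0) - 317047 = -181/23 - 317047 = -7292262/23 ≈ -3.1706e+5)
1/r = 1/(-7292262/23) = -23/7292262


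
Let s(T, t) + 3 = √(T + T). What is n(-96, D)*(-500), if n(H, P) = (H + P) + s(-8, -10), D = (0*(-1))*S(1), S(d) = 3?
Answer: 49500 - 2000*I ≈ 49500.0 - 2000.0*I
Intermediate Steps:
s(T, t) = -3 + √2*√T (s(T, t) = -3 + √(T + T) = -3 + √(2*T) = -3 + √2*√T)
D = 0 (D = (0*(-1))*3 = 0*3 = 0)
n(H, P) = -3 + H + P + 4*I (n(H, P) = (H + P) + (-3 + √2*√(-8)) = (H + P) + (-3 + √2*(2*I*√2)) = (H + P) + (-3 + 4*I) = -3 + H + P + 4*I)
n(-96, D)*(-500) = (-3 - 96 + 0 + 4*I)*(-500) = (-99 + 4*I)*(-500) = 49500 - 2000*I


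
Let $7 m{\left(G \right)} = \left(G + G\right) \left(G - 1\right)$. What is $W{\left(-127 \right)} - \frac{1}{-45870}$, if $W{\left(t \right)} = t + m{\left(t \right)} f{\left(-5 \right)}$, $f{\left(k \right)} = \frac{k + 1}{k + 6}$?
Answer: $- \frac{6006080183}{321090} \approx -18705.0$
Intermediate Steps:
$m{\left(G \right)} = \frac{2 G \left(-1 + G\right)}{7}$ ($m{\left(G \right)} = \frac{\left(G + G\right) \left(G - 1\right)}{7} = \frac{2 G \left(-1 + G\right)}{7}$)
$f{\left(k \right)} = \frac{1 + k}{6 + k}$
$W{\left(t \right)} = t - \frac{8 t \left(-1 + t\right)}{7}$ ($W{\left(t \right)} = t + \frac{2 t \left(-1 + t\right)}{7} \frac{1 - 5}{6 - 5} = t + \frac{2 t \left(-1 + t\right)}{7} \cdot 1^{-1} \left(-4\right) = t + \frac{2 t \left(-1 + t\right)}{7} \cdot 1 \left(-4\right) = t + \frac{2 t \left(-1 + t\right)}{7} \left(-4\right) = t - \frac{8 t \left(-1 + t\right)}{7}$)
$W{\left(-127 \right)} - \frac{1}{-45870} = \frac{1}{7} \left(-127\right) \left(15 - -1016\right) - \frac{1}{-45870} = \frac{1}{7} \left(-127\right) \left(15 + 1016\right) - - \frac{1}{45870} = \frac{1}{7} \left(-127\right) 1031 + \frac{1}{45870} = - \frac{130937}{7} + \frac{1}{45870} = - \frac{6006080183}{321090}$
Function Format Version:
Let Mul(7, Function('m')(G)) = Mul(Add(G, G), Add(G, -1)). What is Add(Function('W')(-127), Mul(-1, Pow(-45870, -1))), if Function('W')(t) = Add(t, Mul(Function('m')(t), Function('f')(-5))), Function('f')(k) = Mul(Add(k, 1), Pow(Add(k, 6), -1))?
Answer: Rational(-6006080183, 321090) ≈ -18705.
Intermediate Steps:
Function('m')(G) = Mul(Rational(2, 7), G, Add(-1, G)) (Function('m')(G) = Mul(Rational(1, 7), Mul(Add(G, G), Add(G, -1))) = Mul(Rational(1, 7), Mul(Mul(2, G), Add(-1, G))) = Mul(Rational(1, 7), Mul(2, G, Add(-1, G))) = Mul(Rational(2, 7), G, Add(-1, G)))
Function('f')(k) = Mul(Pow(Add(6, k), -1), Add(1, k)) (Function('f')(k) = Mul(Add(1, k), Pow(Add(6, k), -1)) = Mul(Pow(Add(6, k), -1), Add(1, k)))
Function('W')(t) = Add(t, Mul(Rational(-8, 7), t, Add(-1, t))) (Function('W')(t) = Add(t, Mul(Mul(Rational(2, 7), t, Add(-1, t)), Mul(Pow(Add(6, -5), -1), Add(1, -5)))) = Add(t, Mul(Mul(Rational(2, 7), t, Add(-1, t)), Mul(Pow(1, -1), -4))) = Add(t, Mul(Mul(Rational(2, 7), t, Add(-1, t)), Mul(1, -4))) = Add(t, Mul(Mul(Rational(2, 7), t, Add(-1, t)), -4)) = Add(t, Mul(Rational(-8, 7), t, Add(-1, t))))
Add(Function('W')(-127), Mul(-1, Pow(-45870, -1))) = Add(Mul(Rational(1, 7), -127, Add(15, Mul(-8, -127))), Mul(-1, Pow(-45870, -1))) = Add(Mul(Rational(1, 7), -127, Add(15, 1016)), Mul(-1, Rational(-1, 45870))) = Add(Mul(Rational(1, 7), -127, 1031), Rational(1, 45870)) = Add(Rational(-130937, 7), Rational(1, 45870)) = Rational(-6006080183, 321090)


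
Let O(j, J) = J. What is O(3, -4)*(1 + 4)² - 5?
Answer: -105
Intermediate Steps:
O(3, -4)*(1 + 4)² - 5 = -4*(1 + 4)² - 5 = -4*5² - 5 = -4*25 - 5 = -100 - 5 = -105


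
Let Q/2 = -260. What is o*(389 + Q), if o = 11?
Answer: -1441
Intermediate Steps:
Q = -520 (Q = 2*(-260) = -520)
o*(389 + Q) = 11*(389 - 520) = 11*(-131) = -1441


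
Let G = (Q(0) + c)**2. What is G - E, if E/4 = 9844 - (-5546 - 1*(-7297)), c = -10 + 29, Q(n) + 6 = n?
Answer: -32203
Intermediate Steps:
Q(n) = -6 + n
c = 19
G = 169 (G = ((-6 + 0) + 19)**2 = (-6 + 19)**2 = 13**2 = 169)
E = 32372 (E = 4*(9844 - (-5546 - 1*(-7297))) = 4*(9844 - (-5546 + 7297)) = 4*(9844 - 1*1751) = 4*(9844 - 1751) = 4*8093 = 32372)
G - E = 169 - 1*32372 = 169 - 32372 = -32203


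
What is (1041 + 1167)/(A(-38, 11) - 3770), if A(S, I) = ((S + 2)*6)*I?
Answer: -1104/3073 ≈ -0.35926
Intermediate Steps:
A(S, I) = I*(12 + 6*S) (A(S, I) = ((2 + S)*6)*I = (12 + 6*S)*I = I*(12 + 6*S))
(1041 + 1167)/(A(-38, 11) - 3770) = (1041 + 1167)/(6*11*(2 - 38) - 3770) = 2208/(6*11*(-36) - 3770) = 2208/(-2376 - 3770) = 2208/(-6146) = 2208*(-1/6146) = -1104/3073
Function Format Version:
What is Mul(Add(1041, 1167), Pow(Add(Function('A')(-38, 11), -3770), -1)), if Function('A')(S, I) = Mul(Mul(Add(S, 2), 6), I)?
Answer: Rational(-1104, 3073) ≈ -0.35926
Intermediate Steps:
Function('A')(S, I) = Mul(I, Add(12, Mul(6, S))) (Function('A')(S, I) = Mul(Mul(Add(2, S), 6), I) = Mul(Add(12, Mul(6, S)), I) = Mul(I, Add(12, Mul(6, S))))
Mul(Add(1041, 1167), Pow(Add(Function('A')(-38, 11), -3770), -1)) = Mul(Add(1041, 1167), Pow(Add(Mul(6, 11, Add(2, -38)), -3770), -1)) = Mul(2208, Pow(Add(Mul(6, 11, -36), -3770), -1)) = Mul(2208, Pow(Add(-2376, -3770), -1)) = Mul(2208, Pow(-6146, -1)) = Mul(2208, Rational(-1, 6146)) = Rational(-1104, 3073)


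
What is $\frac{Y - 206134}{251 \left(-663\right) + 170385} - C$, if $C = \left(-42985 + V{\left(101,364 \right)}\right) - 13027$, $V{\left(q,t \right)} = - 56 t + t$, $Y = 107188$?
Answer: $\frac{50316693}{662} \approx 76007.0$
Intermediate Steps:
$V{\left(q,t \right)} = - 55 t$
$C = -76032$ ($C = \left(-42985 - 20020\right) - 13027 = -63005 - 13027 = -76032$)
$\frac{Y - 206134}{251 \left(-663\right) + 170385} - C = \frac{107188 - 206134}{251 \left(-663\right) + 170385} - -76032 = - \frac{98946}{-166413 + 170385} + 76032 = - \frac{98946}{3972} + 76032 = \left(-98946\right) \frac{1}{3972} + 76032 = - \frac{16491}{662} + 76032 = \frac{50316693}{662}$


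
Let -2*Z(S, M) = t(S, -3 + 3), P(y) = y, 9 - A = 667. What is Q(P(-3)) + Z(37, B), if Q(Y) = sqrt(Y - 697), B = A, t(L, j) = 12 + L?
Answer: -49/2 + 10*I*sqrt(7) ≈ -24.5 + 26.458*I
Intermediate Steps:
A = -658 (A = 9 - 1*667 = 9 - 667 = -658)
B = -658
Z(S, M) = -6 - S/2 (Z(S, M) = -(12 + S)/2 = -6 - S/2)
Q(Y) = sqrt(-697 + Y)
Q(P(-3)) + Z(37, B) = sqrt(-697 - 3) + (-6 - 1/2*37) = sqrt(-700) + (-6 - 37/2) = 10*I*sqrt(7) - 49/2 = -49/2 + 10*I*sqrt(7)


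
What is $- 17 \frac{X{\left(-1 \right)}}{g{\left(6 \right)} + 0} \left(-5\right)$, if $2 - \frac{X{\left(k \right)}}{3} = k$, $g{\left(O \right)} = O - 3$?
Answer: $255$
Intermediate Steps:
$g{\left(O \right)} = -3 + O$
$X{\left(k \right)} = 6 - 3 k$
$- 17 \frac{X{\left(-1 \right)}}{g{\left(6 \right)} + 0} \left(-5\right) = - 17 \frac{6 - -3}{\left(-3 + 6\right) + 0} \left(-5\right) = - 17 \frac{6 + 3}{3 + 0} \left(-5\right) = - 17 \cdot \frac{9}{3} \left(-5\right) = - 17 \cdot 9 \cdot \frac{1}{3} \left(-5\right) = \left(-17\right) 3 \left(-5\right) = \left(-51\right) \left(-5\right) = 255$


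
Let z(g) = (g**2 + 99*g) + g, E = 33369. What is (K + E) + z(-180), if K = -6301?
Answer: 41468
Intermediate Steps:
z(g) = g**2 + 100*g
(K + E) + z(-180) = (-6301 + 33369) - 180*(100 - 180) = 27068 - 180*(-80) = 27068 + 14400 = 41468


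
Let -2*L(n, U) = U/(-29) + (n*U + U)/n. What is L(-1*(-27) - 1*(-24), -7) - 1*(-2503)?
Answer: 7414073/2958 ≈ 2506.4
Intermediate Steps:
L(n, U) = U/58 - (U + U*n)/(2*n) (L(n, U) = -(U/(-29) + (n*U + U)/n)/2 = -(U*(-1/29) + (U*n + U)/n)/2 = -(-U/29 + (U + U*n)/n)/2 = U/58 - (U + U*n)/(2*n))
L(-1*(-27) - 1*(-24), -7) - 1*(-2503) = -1/58*(-7)*(29 + 28*(-1*(-27) - 1*(-24)))/(-1*(-27) - 1*(-24)) - 1*(-2503) = -1/58*(-7)*(29 + 28*(27 + 24))/(27 + 24) + 2503 = -1/58*(-7)*(29 + 28*51)/51 + 2503 = -1/58*(-7)*1/51*(29 + 1428) + 2503 = -1/58*(-7)*1/51*1457 + 2503 = 10199/2958 + 2503 = 7414073/2958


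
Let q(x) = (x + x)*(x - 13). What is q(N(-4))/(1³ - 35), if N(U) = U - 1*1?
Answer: -90/17 ≈ -5.2941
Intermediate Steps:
N(U) = -1 + U (N(U) = U - 1 = -1 + U)
q(x) = 2*x*(-13 + x) (q(x) = (2*x)*(-13 + x) = 2*x*(-13 + x))
q(N(-4))/(1³ - 35) = (2*(-1 - 4)*(-13 + (-1 - 4)))/(1³ - 35) = (2*(-5)*(-13 - 5))/(1 - 35) = (2*(-5)*(-18))/(-34) = -1/34*180 = -90/17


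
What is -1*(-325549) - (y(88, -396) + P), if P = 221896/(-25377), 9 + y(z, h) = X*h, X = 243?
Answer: 10703885218/25377 ≈ 4.2179e+5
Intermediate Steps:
y(z, h) = -9 + 243*h
P = -221896/25377 (P = 221896*(-1/25377) = -221896/25377 ≈ -8.7440)
-1*(-325549) - (y(88, -396) + P) = -1*(-325549) - ((-9 + 243*(-396)) - 221896/25377) = 325549 - ((-9 - 96228) - 221896/25377) = 325549 - (-96237 - 221896/25377) = 325549 - 1*(-2442428245/25377) = 325549 + 2442428245/25377 = 10703885218/25377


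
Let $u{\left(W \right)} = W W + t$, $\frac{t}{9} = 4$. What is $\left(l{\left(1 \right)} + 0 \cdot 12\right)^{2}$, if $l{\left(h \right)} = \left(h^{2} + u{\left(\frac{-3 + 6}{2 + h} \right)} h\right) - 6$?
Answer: $1024$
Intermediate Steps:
$t = 36$ ($t = 9 \cdot 4 = 36$)
$u{\left(W \right)} = 36 + W^{2}$ ($u{\left(W \right)} = W W + 36 = W^{2} + 36 = 36 + W^{2}$)
$l{\left(h \right)} = -6 + h^{2} + h \left(36 + \frac{9}{\left(2 + h\right)^{2}}\right)$ ($l{\left(h \right)} = \left(h^{2} + \left(36 + \left(\frac{-3 + 6}{2 + h}\right)^{2}\right) h\right) - 6 = \left(h^{2} + \left(36 + \left(\frac{3}{2 + h}\right)^{2}\right) h\right) - 6 = \left(h^{2} + \left(36 + \frac{9}{\left(2 + h\right)^{2}}\right) h\right) - 6 = \left(h^{2} + h \left(36 + \frac{9}{\left(2 + h\right)^{2}}\right)\right) - 6 = -6 + h^{2} + h \left(36 + \frac{9}{\left(2 + h\right)^{2}}\right)$)
$\left(l{\left(1 \right)} + 0 \cdot 12\right)^{2} = \left(\left(-6 + 1^{2} + 36 \cdot 1 + 9 \cdot 1 \frac{1}{\left(2 + 1\right)^{2}}\right) + 0 \cdot 12\right)^{2} = \left(\left(-6 + 1 + 36 + 9 \cdot 1 \cdot \frac{1}{9}\right) + 0\right)^{2} = \left(\left(-6 + 1 + 36 + 1\right) + 0\right)^{2} = \left(32 + 0\right)^{2} = 32^{2} = 1024$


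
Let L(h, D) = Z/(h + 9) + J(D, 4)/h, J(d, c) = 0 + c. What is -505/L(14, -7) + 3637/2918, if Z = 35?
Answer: -236189623/849138 ≈ -278.15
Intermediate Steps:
J(d, c) = c
L(h, D) = 4/h + 35/(9 + h) (L(h, D) = 35/(h + 9) + 4/h = 35/(9 + h) + 4/h = 4/h + 35/(9 + h))
-505/L(14, -7) + 3637/2918 = -505*14*(9 + 14)/(3*(12 + 13*14)) + 3637/2918 = -505*322/(3*(12 + 182)) + 3637*(1/2918) = -505/(3*(1/14)*(1/23)*194) + 3637/2918 = -505/291/161 + 3637/2918 = -505*161/291 + 3637/2918 = -81305/291 + 3637/2918 = -236189623/849138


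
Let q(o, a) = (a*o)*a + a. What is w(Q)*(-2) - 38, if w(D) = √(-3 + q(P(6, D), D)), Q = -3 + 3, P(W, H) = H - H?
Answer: -38 - 2*I*√3 ≈ -38.0 - 3.4641*I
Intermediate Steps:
P(W, H) = 0
q(o, a) = a + o*a² (q(o, a) = o*a² + a = a + o*a²)
Q = 0
w(D) = √(-3 + D) (w(D) = √(-3 + D*(1 + D*0)) = √(-3 + D*(1 + 0)) = √(-3 + D*1) = √(-3 + D))
w(Q)*(-2) - 38 = √(-3 + 0)*(-2) - 38 = √(-3)*(-2) - 38 = (I*√3)*(-2) - 38 = -2*I*√3 - 38 = -38 - 2*I*√3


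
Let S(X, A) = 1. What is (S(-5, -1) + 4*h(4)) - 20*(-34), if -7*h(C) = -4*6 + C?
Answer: 4847/7 ≈ 692.43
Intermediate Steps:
h(C) = 24/7 - C/7 (h(C) = -(-4*6 + C)/7 = -(-24 + C)/7 = 24/7 - C/7)
(S(-5, -1) + 4*h(4)) - 20*(-34) = (1 + 4*(24/7 - ⅐*4)) - 20*(-34) = (1 + 4*(24/7 - 4/7)) + 680 = (1 + 4*(20/7)) + 680 = (1 + 80/7) + 680 = 87/7 + 680 = 4847/7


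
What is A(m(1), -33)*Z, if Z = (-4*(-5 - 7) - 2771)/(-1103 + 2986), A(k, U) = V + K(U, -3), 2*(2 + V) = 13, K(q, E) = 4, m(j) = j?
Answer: -6613/538 ≈ -12.292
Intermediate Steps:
V = 9/2 (V = -2 + (1/2)*13 = -2 + 13/2 = 9/2 ≈ 4.5000)
A(k, U) = 17/2 (A(k, U) = 9/2 + 4 = 17/2)
Z = -389/269 (Z = (-4*(-12) - 2771)/1883 = (48 - 2771)*(1/1883) = -2723*1/1883 = -389/269 ≈ -1.4461)
A(m(1), -33)*Z = (17/2)*(-389/269) = -6613/538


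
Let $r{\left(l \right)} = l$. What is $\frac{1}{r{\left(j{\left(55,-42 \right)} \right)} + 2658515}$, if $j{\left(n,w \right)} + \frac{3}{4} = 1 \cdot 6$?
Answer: $\frac{4}{10634081} \approx 3.7615 \cdot 10^{-7}$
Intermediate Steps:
$j{\left(n,w \right)} = \frac{21}{4}$ ($j{\left(n,w \right)} = - \frac{3}{4} + 1 \cdot 6 = - \frac{3}{4} + 6 = \frac{21}{4}$)
$\frac{1}{r{\left(j{\left(55,-42 \right)} \right)} + 2658515} = \frac{1}{\frac{21}{4} + 2658515} = \frac{1}{\frac{10634081}{4}} = \frac{4}{10634081}$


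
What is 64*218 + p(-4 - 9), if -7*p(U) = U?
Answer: 97677/7 ≈ 13954.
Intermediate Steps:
p(U) = -U/7
64*218 + p(-4 - 9) = 64*218 - (-4 - 9)/7 = 13952 - ⅐*(-13) = 13952 + 13/7 = 97677/7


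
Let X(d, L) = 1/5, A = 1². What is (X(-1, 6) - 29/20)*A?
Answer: -5/4 ≈ -1.2500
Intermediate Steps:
A = 1
X(d, L) = ⅕
(X(-1, 6) - 29/20)*A = (⅕ - 29/20)*1 = -5/4*1 = -5/4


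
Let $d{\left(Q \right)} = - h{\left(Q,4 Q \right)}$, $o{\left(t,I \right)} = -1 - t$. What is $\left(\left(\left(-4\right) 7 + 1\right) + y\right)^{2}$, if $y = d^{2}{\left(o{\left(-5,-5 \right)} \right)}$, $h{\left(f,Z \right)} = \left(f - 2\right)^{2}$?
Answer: $121$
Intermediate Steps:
$h{\left(f,Z \right)} = \left(-2 + f\right)^{2}$
$d{\left(Q \right)} = - \left(-2 + Q\right)^{2}$
$y = 16$ ($y = \left(- \left(-2 - -4\right)^{2}\right)^{2} = \left(- \left(-2 + \left(-1 + 5\right)\right)^{2}\right)^{2} = \left(- \left(-2 + 4\right)^{2}\right)^{2} = \left(- 2^{2}\right)^{2} = \left(\left(-1\right) 4\right)^{2} = \left(-4\right)^{2} = 16$)
$\left(\left(\left(-4\right) 7 + 1\right) + y\right)^{2} = \left(\left(\left(-4\right) 7 + 1\right) + 16\right)^{2} = \left(\left(-28 + 1\right) + 16\right)^{2} = \left(-27 + 16\right)^{2} = \left(-11\right)^{2} = 121$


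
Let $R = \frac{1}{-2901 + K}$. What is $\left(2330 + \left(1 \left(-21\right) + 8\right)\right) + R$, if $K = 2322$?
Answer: $\frac{1341542}{579} \approx 2317.0$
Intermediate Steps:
$R = - \frac{1}{579}$ ($R = \frac{1}{-2901 + 2322} = \frac{1}{-579} = - \frac{1}{579} \approx -0.0017271$)
$\left(2330 + \left(1 \left(-21\right) + 8\right)\right) + R = \left(2330 + \left(1 \left(-21\right) + 8\right)\right) - \frac{1}{579} = \left(2330 + \left(-21 + 8\right)\right) - \frac{1}{579} = \left(2330 - 13\right) - \frac{1}{579} = 2317 - \frac{1}{579} = \frac{1341542}{579}$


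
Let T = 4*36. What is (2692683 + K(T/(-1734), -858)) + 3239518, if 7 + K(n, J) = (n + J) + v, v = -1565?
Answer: 1713703795/289 ≈ 5.9298e+6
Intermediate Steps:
T = 144
K(n, J) = -1572 + J + n (K(n, J) = -7 + ((n + J) - 1565) = -7 + ((J + n) - 1565) = -7 + (-1565 + J + n) = -1572 + J + n)
(2692683 + K(T/(-1734), -858)) + 3239518 = (2692683 + (-1572 - 858 + 144/(-1734))) + 3239518 = (2692683 + (-1572 - 858 + 144*(-1/1734))) + 3239518 = (2692683 + (-1572 - 858 - 24/289)) + 3239518 = (2692683 - 702294/289) + 3239518 = 777483093/289 + 3239518 = 1713703795/289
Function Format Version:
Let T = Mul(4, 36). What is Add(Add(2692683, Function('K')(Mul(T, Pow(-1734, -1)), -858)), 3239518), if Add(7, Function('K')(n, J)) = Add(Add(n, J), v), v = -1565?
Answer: Rational(1713703795, 289) ≈ 5.9298e+6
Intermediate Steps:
T = 144
Function('K')(n, J) = Add(-1572, J, n) (Function('K')(n, J) = Add(-7, Add(Add(n, J), -1565)) = Add(-7, Add(Add(J, n), -1565)) = Add(-7, Add(-1565, J, n)) = Add(-1572, J, n))
Add(Add(2692683, Function('K')(Mul(T, Pow(-1734, -1)), -858)), 3239518) = Add(Add(2692683, Add(-1572, -858, Mul(144, Pow(-1734, -1)))), 3239518) = Add(Add(2692683, Add(-1572, -858, Mul(144, Rational(-1, 1734)))), 3239518) = Add(Add(2692683, Add(-1572, -858, Rational(-24, 289))), 3239518) = Add(Add(2692683, Rational(-702294, 289)), 3239518) = Add(Rational(777483093, 289), 3239518) = Rational(1713703795, 289)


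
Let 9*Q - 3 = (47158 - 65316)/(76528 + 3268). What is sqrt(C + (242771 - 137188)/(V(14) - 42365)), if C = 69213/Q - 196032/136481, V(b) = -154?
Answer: sqrt(92575961699875581961400285997271365)/641902787207985 ≈ 474.00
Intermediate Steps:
Q = 110615/359082 (Q = 1/3 + ((47158 - 65316)/(76528 + 3268))/9 = 1/3 + (-18158/79796)/9 = 1/3 + (-18158*1/79796)/9 = 1/3 + (1/9)*(-9079/39898) = 1/3 - 9079/359082 = 110615/359082 ≈ 0.30805)
C = 3391960052822466/15096845815 (C = 69213/(110615/359082) - 196032/136481 = 69213*(359082/110615) - 196032*1/136481 = 24853142466/110615 - 196032/136481 = 3391960052822466/15096845815 ≈ 2.2468e+5)
sqrt(C + (242771 - 137188)/(V(14) - 42365)) = sqrt(3391960052822466/15096845815 + (242771 - 137188)/(-154 - 42365)) = sqrt(3391960052822466/15096845815 + 105583/(-42519)) = sqrt(3391960052822466/15096845815 + 105583*(-1/42519)) = sqrt(3391960052822466/15096845815 - 105583/42519) = sqrt(144221155515686746709/641902787207985) = sqrt(92575961699875581961400285997271365)/641902787207985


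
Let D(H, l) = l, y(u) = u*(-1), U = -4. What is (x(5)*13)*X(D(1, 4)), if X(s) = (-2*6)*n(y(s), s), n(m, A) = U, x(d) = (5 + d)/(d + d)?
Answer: 624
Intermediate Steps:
x(d) = (5 + d)/(2*d) (x(d) = (5 + d)/((2*d)) = (5 + d)*(1/(2*d)) = (5 + d)/(2*d))
y(u) = -u
n(m, A) = -4
X(s) = 48 (X(s) = -2*6*(-4) = -12*(-4) = 48)
(x(5)*13)*X(D(1, 4)) = (((½)*(5 + 5)/5)*13)*48 = (((½)*(⅕)*10)*13)*48 = (1*13)*48 = 13*48 = 624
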